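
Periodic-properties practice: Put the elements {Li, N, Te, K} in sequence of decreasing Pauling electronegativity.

Li is in period 2, group 1; N is in period 2, group 15; K is in period 4, group 1; Te is in period 5, group 16.
Smaller atoms with higher effective nuclear charge are more electronegative.
These span different periods and groups, so the two trends combine.
Li > K: they share group 1; the group trend gives Li the larger value.
Te > Li: the two effects oppose for this pair; the across-period effect wins (2.10 vs 0.98).
N > Te: the two effects oppose for this pair; the down-group effect wins (3.04 vs 2.10).
Tabulated electronegativity (Pauling): Li 0.98, N 3.04, K 0.82, Te 2.10.
So from highest to lowest: N > Te > Li > K.

N > Te > Li > K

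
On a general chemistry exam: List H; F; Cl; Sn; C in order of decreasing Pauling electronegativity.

F > Cl > C > H > Sn

H is in period 1, group 1; C is in period 2, group 14; F is in period 2, group 17; Cl is in period 3, group 17; Sn is in period 5, group 14.
Electronegativity increases across a period and decreases down a group, tracking effective nuclear charge and atomic size.
These span different periods and groups, so the two trends combine.
H > Sn: period and group pull opposite ways; the down-group shift dominates (2.20 vs 1.96).
C > H: period and group pull opposite ways; the across-period shift dominates (2.55 vs 2.20).
Cl > C: period and group pull opposite ways; the across-period shift dominates (3.16 vs 2.55).
F > Cl: they share group 17; the group trend gives F the larger value.
Approximate values (Pauling): H 2.20, C 2.55, F 3.98, Cl 3.16, Sn 1.96.
So from highest to lowest: F > Cl > C > H > Sn.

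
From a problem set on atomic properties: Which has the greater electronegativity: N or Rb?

N

N is in period 2, group 15; Rb is in period 5, group 1.
Smaller atoms with higher effective nuclear charge are more electronegative.
Here both period and group differ, so the two effects have to be weighed against each other.
N > Rb: relative to Rb, both the across-period and down-group shifts push N's electronegativity up.
Approximate values (Pauling): N 3.04, Rb 0.82.
So N has the greater electronegativity (N > Rb).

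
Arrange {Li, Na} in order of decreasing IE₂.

Li, Na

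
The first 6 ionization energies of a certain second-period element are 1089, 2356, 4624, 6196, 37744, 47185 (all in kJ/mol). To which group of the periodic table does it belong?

Look for the largest jump between consecutive ionization energies: IE5/IE4 ≈ 6.1, far larger than any earlier ratio.
That jump marks the point where a core electron is being removed. So the atom has 4 valence electrons.
A main-group element with 4 valence electrons is in group 14.

Group 14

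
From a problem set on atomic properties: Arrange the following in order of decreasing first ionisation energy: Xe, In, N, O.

N is in period 2, group 15; O is in period 2, group 16; In is in period 5, group 13; Xe is in period 5, group 18.
Across a period the outer electron is held more tightly (higher IE₁); down a group it sits in a higher shell, more shielded, and comes off more easily.
These span different periods and groups, so the two trends combine.
Xe > In: Xe lies to the right of In in period 5, so the across-period effect alone puts Xe higher.
O > Xe: the two effects oppose for this pair; the down-group effect wins (1314 vs 1170 kJ/mol).
N > O: this pair runs against the simple trend — see the exception note.
Note the exception: N has a higher first ionization energy than O, contrary to the simple trend — pairing an electron in O's 2p⁴ costs repulsion energy, so O ionizes more easily than half-filled N (2p³).
For reference (kJ/mol): N 1402, O 1314, In 558, Xe 1170.
So from highest to lowest: N > O > Xe > In.

N > O > Xe > In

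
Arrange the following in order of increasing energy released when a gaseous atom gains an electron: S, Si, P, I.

P < Si < S < I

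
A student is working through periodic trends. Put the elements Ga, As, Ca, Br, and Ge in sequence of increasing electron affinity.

Ca < Ga < As < Ge < Br

Ca is in period 4, group 2; Ga is in period 4, group 13; Ge is in period 4, group 14; As is in period 4, group 15; Br is in period 4, group 17.
Adding an electron releases more energy for atoms nearer the top right (short of the noble gases).
All lie in period 4; the across-period trend (electron affinity increases left to right) applies, with the exception below.
Note the exception: Ge has a higher electron affinity than As, contrary to the simple trend — adding an electron to As's half-filled 4p³ is unfavourable, so Ge (4p²) has the more exothermic EA.
Tabulated electron affinity (kJ/mol): Ca 2, Ga 29, Ge 119, As 78, Br 325.
So from lowest to highest: Ca < Ga < As < Ge < Br.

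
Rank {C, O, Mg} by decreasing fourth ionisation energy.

Mg > O > C

Consider each +3 ion: C³⁺ still has 1 valence electron; O³⁺ still has 3 valence electrons; Mg³⁺ is already 1 electron into the core.
Core electrons are held far more tightly than valence electrons, so Mg tops the IE_4 order.
Valence configurations: C³⁺ [He]2s¹, O³⁺ [He]2s²2p¹.
The numbers (kJ/mol): C 6223, O 7469, Mg 10543.
Hence IE_4: C < O < Mg.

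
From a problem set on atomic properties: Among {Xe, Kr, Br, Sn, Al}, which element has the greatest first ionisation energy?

Al is in period 3, group 13; Br is in period 4, group 17; Kr is in period 4, group 18; Sn is in period 5, group 14; Xe is in period 5, group 18.
Across a period the outer electron is held more tightly (higher IE₁); down a group it sits in a higher shell, more shielded, and comes off more easily.
Neither a single period nor a single group — weigh both effects.
Sn > Al: the two effects oppose for this pair; the across-period effect wins (709 vs 578 kJ/mol).
Br > Sn: both effects reinforce here, so Br is clearly the higher of the two.
Xe > Br: the two effects oppose for this pair; the across-period effect wins (1170 vs 1140 kJ/mol).
Kr > Xe: they share group 18; the group trend gives Kr the larger value.
Tabulated first ionization energy (kJ/mol): Al 578, Br 1140, Kr 1351, Sn 709, Xe 1170.
The greatest first ionisation energy among these belongs to Kr.

Kr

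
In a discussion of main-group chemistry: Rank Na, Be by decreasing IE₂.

Na, Be

After 1 electron has been removed, what remains? Na⁺ is the bare [Ne] core; Be⁺ still has 1 valence electron.
Breaking into a closed-shell core is much more expensive than removing a leftover valence electron — Na has the largest IE_2 here.
Tabulated IE_2 (kJ/mol): Na 4562, Be 1757.
Overall IE_2 order: Be < Na.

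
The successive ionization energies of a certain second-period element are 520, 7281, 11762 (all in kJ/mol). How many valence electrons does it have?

1

Look for the largest jump between consecutive ionization energies: IE2/IE1 ≈ 14.0, far larger than any earlier ratio.
That jump marks the point where a core electron is being removed. So the atom has 1 valence electron.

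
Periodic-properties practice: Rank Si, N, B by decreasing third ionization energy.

N > B > Si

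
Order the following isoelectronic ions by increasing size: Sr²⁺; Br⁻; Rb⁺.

Sr²⁺ < Rb⁺ < Br⁻

All of these have 36 electrons, so size is governed by nuclear charge alone: the more protons, the stronger the pull on the same electron cloud, and the smaller the ion.
Nuclear charges: Sr²⁺ (Z=38), Rb⁺ (Z=37), Br⁻ (Z=35).
Smallest to largest: Sr²⁺ < Rb⁺ < Br⁻.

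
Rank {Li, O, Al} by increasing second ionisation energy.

Consider each +1 ion: Li⁺ is the bare [He] core; O⁺ still has 5 valence electrons; Al⁺ still has 2 valence electrons.
Core electrons are held far more tightly than valence electrons, so Li tops the IE_2 order.
Valence configurations: O⁺ [He]2s²2p³, Al⁺ [Ne]3s².
Approximate IE_2 values (kJ/mol): Li 7298, O 3388, Al 1817.
Hence IE_2: Al < O < Li.

Al < O < Li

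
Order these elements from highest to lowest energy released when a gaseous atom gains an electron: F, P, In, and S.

F is in period 2, group 17; P is in period 3, group 15; S is in period 3, group 16; In is in period 5, group 13.
Electron affinity generally becomes more exothermic across a period toward the halogens and less exothermic down a group.
These span different periods and groups, so the two trends combine.
P > In: relative to In, both the across-period and down-group shifts push P's electron affinity up.
S > P: both are in period 3; the period trend gives S the larger value.
F > S: relative to S, both the across-period and down-group shifts push F's electron affinity up.
Tabulated electron affinity (kJ/mol): F 328, P 72, S 200, In 29.
So from highest to lowest: F > S > P > In.

F > S > P > In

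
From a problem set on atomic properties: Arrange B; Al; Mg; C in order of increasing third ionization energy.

Al < B < C < Mg

Consider each +2 ion: B²⁺ still has 1 valence electron; Al²⁺ still has 1 valence electron; Mg²⁺ is the bare [Ne] core; C²⁺ still has 2 valence electrons.
Pulling an electron out of a noble-gas core costs far more than removing a remaining valence electron, so Mg sits at the high end of IE_3.
Valence configurations: B²⁺ [He]2s¹, Al²⁺ [Ne]3s¹, C²⁺ [He]2s².
Tabulated IE_3 (kJ/mol): B 3660, Al 2745, Mg 7733, C 4620.
Overall IE_3 order: Al < B < C < Mg.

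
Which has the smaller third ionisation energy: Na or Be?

Na

IE_3 is the cost of taking one more electron from the +2 cation: Na²⁺ is already 1 electron into the core; Be²⁺ is the bare [He] core.
All of these are removing an electron from a noble-gas core or deeper; the smaller core (lower principal quantum number) is held far more tightly, and within a period the higher nuclear charge binds the same core more tightly.
Tabulated IE_3 (kJ/mol): Na 6910, Be 14849.
Hence IE_3: Na < Be.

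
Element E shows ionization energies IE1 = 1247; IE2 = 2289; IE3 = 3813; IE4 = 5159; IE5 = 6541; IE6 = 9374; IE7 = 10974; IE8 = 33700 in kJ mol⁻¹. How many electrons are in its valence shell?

7

Look for the largest jump between consecutive ionization energies: IE8/IE7 ≈ 3.1, far larger than any earlier ratio.
That jump marks the point where a core electron is being removed. So the atom has 7 valence electrons.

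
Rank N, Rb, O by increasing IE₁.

Rb < O < N

N is in period 2, group 15; O is in period 2, group 16; Rb is in period 5, group 1.
Removing the outermost electron gets harder across a period and easier down a group.
Neither a single period nor a single group — weigh both effects.
O > Rb: both effects reinforce here, so O is clearly the higher of the two.
N > O: this pair runs against the simple trend — see the exception note.
Note the exception: N has a higher first ionization energy than O, contrary to the simple trend — pairing an electron in O's 2p⁴ costs repulsion energy, so O ionizes more easily than half-filled N (2p³).
Approximate values (kJ/mol): N 1402, O 1314, Rb 403.
So from lowest to highest: Rb < O < N.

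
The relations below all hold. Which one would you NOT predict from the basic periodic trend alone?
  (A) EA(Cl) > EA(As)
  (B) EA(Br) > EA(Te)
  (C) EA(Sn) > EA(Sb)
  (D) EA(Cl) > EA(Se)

The general trend: electron affinity increases across a period and decreases down a group.
(A) Cl (period 3, group 17) vs As (period 4, group 15): the stated order agrees with the simple trend.
(B) Br (period 4, group 17) vs Te (period 5, group 16): the stated order agrees with the simple trend.
(C) Sn (period 5, group 14) vs Sb (period 5, group 15): the stated order contradicts the simple trend.
(D) Cl (period 3, group 17) vs Se (period 4, group 16): the stated order agrees with the simple trend.
The exception is (C): adding an electron to Sb's half-filled 5p³ is unfavourable, so Sn has the more exothermic EA.

(C)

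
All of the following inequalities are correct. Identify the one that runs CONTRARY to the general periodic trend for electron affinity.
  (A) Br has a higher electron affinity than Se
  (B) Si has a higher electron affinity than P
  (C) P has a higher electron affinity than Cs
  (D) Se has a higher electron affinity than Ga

(B)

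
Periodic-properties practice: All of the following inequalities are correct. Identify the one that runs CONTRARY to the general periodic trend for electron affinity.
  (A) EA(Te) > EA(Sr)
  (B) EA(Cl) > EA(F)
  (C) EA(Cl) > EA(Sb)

The general trend: electron affinity increases across a period and decreases down a group.
(A) Te (period 5, group 16) vs Sr (period 5, group 2): the stated order agrees with the simple trend.
(B) Cl (period 3, group 17) vs F (period 2, group 17): the stated order contradicts the simple trend.
(C) Cl (period 3, group 17) vs Sb (period 5, group 15): the stated order agrees with the simple trend.
The exception is (B): F's small 2p subshell makes the incoming electron feel strong e⁻–e⁻ repulsion, so Cl actually releases more energy on gaining an electron.

(B)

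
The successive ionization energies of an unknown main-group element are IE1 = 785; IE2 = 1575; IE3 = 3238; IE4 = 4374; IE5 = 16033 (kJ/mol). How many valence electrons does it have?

Look for the largest jump between consecutive ionization energies: IE5/IE4 ≈ 3.7, far larger than any earlier ratio.
That jump marks the point where a core electron is being removed. So the atom has 4 valence electrons.

4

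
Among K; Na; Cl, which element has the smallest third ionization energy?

Cl

IE_3 is the cost of taking one more electron from the +2 cation: K²⁺ is already 1 electron into the core; Na²⁺ is already 1 electron into the core; Cl²⁺ still has 5 valence electrons.
Core electrons are held far more tightly than valence electrons, so K and Na top the IE_3 order.
Tabulated IE_3 (kJ/mol): K 4420, Na 6910, Cl 3822.
Putting it together, IE_3: Cl < K < Na.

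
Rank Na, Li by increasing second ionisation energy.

Na < Li

After 1 electron has been removed, what remains? Na⁺ is the bare [Ne] core; Li⁺ is the bare [He] core.
All of these are removing an electron from a noble-gas core or deeper; the smaller core (lower principal quantum number) is held far more tightly, and within a period the higher nuclear charge binds the same core more tightly.
The numbers (kJ/mol): Na 4562, Li 7298.
So the second ionization energies run Na < Li.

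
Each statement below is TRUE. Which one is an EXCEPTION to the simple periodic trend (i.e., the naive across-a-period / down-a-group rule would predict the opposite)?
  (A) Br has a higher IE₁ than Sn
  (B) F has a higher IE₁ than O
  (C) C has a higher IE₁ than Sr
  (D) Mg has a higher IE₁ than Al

(D)

The general trend: IE₁ increases across a period and decreases down a group.
(A) Br (period 4, group 17) vs Sn (period 5, group 14): the stated order agrees with the simple trend.
(B) F (period 2, group 17) vs O (period 2, group 16): the stated order agrees with the simple trend.
(C) C (period 2, group 14) vs Sr (period 5, group 2): the stated order agrees with the simple trend.
(D) Mg (period 3, group 2) vs Al (period 3, group 13): the stated order contradicts the simple trend.
The exception is (D): Al's single 3p electron is easier to remove than one from Mg's filled 3s².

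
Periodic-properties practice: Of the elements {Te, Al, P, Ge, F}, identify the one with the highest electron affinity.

F

F is in period 2, group 17; Al is in period 3, group 13; P is in period 3, group 15; Ge is in period 4, group 14; Te is in period 5, group 16.
EA tends to increase across a period and decrease down a group, though the pattern is less regular than for IE or radius.
Neither a single period nor a single group — weigh both effects.
P > Al: both are in period 3; the period trend gives P the larger value.
Ge > P: this pair runs against the simple trend — see the exception note.
Te > Ge: the two effects oppose for this pair; the across-period effect wins (190 vs 119 kJ/mol).
F > Te: both effects reinforce here, so F is clearly the higher of the two.
Note the exception: Ge has a higher electron affinity than P, contrary to the simple trend — adding an electron to P's half-filled np³ subshell costs electron-pairing energy.
Approximate values (kJ/mol): F 328, Al 42, P 72, Ge 119, Te 190.
The highest electron affinity among these belongs to F.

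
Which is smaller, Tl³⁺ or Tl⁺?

Tl³⁺

Both ions have Z = 81 protons, but Tl³⁺ has lost more electrons, so its remaining electrons feel a larger effective nuclear charge per electron and are pulled in more tightly.
Higher positive charge → smaller ion, so Tl⁺ > Tl³⁺.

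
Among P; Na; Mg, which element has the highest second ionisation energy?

Na

IE_2 is the cost of taking one more electron from the +1 cation: P⁺ still has 4 valence electrons; Na⁺ is the bare [Ne] core; Mg⁺ still has 1 valence electron.
Breaking into a closed-shell core is much more expensive than removing a leftover valence electron — Na has the largest IE_2 here.
Valence configurations: P⁺ [Ne]3s²3p², Mg⁺ [Ne]3s¹.
The numbers (kJ/mol): P 1907, Na 4562, Mg 1451.
So the second ionization energies run Mg < P < Na.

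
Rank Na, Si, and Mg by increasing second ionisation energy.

Consider each +1 ion: Na⁺ is the bare [Ne] core; Si⁺ still has 3 valence electrons; Mg⁺ still has 1 valence electron.
Core electrons are held far more tightly than valence electrons, so Na tops the IE_2 order.
Valence configurations: Si⁺ [Ne]3s²3p¹, Mg⁺ [Ne]3s¹.
Tabulated IE_2 (kJ/mol): Na 4562, Si 1577, Mg 1451.
So the second ionization energies run Mg < Si < Na.

Mg < Si < Na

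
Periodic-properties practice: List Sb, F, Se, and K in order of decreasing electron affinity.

F > Se > Sb > K

F is in period 2, group 17; K is in period 4, group 1; Se is in period 4, group 16; Sb is in period 5, group 15.
EA tends to increase across a period and decrease down a group, though the pattern is less regular than for IE or radius.
Here both period and group differ, so the two effects have to be weighed against each other.
Sb > K: the two effects oppose for this pair; the across-period effect wins (103 vs 48 kJ/mol).
Se > Sb: both effects reinforce here, so Se is clearly the higher of the two.
F > Se: both effects reinforce here, so F is clearly the higher of the two.
Tabulated electron affinity (kJ/mol): F 328, K 48, Se 195, Sb 103.
So from highest to lowest: F > Se > Sb > K.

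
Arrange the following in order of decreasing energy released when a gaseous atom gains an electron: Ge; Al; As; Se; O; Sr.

Se > O > Ge > As > Al > Sr

O is in period 2, group 16; Al is in period 3, group 13; Ge is in period 4, group 14; As is in period 4, group 15; Se is in period 4, group 16; Sr is in period 5, group 2.
Atoms with high Z_eff and room in the valence shell (especially the halogens) have the most exothermic electron affinities.
Here both period and group differ, so the two effects have to be weighed against each other.
Al > Sr: relative to Sr, both the across-period and down-group shifts push Al's electron affinity up.
As > Al: the two effects oppose for this pair; the across-period effect wins (78 vs 42 kJ/mol).
Ge > As: this pair runs against the simple trend — see the exception note.
O > Ge: relative to Ge, both the across-period and down-group shifts push O's electron affinity up.
Se > O: this pair runs against the simple trend — see the exception note.
Note the exception: Ge has a higher electron affinity than As, contrary to the simple trend — adding an electron to As's half-filled 4p³ is unfavourable, so Ge (4p²) has the more exothermic EA.
Note the exception: Se has a higher electron affinity than O, contrary to the simple trend — O's compact 2p subshell gives strong electron–electron repulsion on the added electron.
For reference (kJ/mol): O 141, Al 42, Ge 119, As 78, Se 195, Sr 5.
So from highest to lowest: Se > O > Ge > As > Al > Sr.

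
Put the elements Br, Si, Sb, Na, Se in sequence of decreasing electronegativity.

Br, Se, Sb, Si, Na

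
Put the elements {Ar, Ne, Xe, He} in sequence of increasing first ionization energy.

Across a period the outer electron is held more tightly (higher IE₁); down a group it sits in a higher shell, more shielded, and comes off more easily.
All are in group 18, so first ionization energy increases up the group.
So from lowest to highest: Xe < Ar < Ne < He.

Xe < Ar < Ne < He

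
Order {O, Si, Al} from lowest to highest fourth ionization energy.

IE_4 is the cost of taking one more electron from the +3 cation: O³⁺ still has 3 valence electrons; Si³⁺ still has 1 valence electron; Al³⁺ is the bare [Ne] core.
Pulling an electron out of a noble-gas core costs far more than removing a remaining valence electron, so Al sits at the high end of IE_4.
Valence configurations: O³⁺ [He]2s²2p¹, Si³⁺ [Ne]3s¹.
Tabulated IE_4 (kJ/mol): O 7469, Si 4356, Al 11577.
So the fourth ionization energies run Si < O < Al.

Si < O < Al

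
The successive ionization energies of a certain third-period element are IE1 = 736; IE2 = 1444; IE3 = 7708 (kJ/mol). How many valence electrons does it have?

2

Look for the largest jump between consecutive ionization energies: IE3/IE2 ≈ 5.3, far larger than any earlier ratio.
That jump marks the point where a core electron is being removed. So the atom has 2 valence electrons.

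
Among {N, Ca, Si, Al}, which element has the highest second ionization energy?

The second ionization energy removes an electron from the +1 ion. For each element: N⁺ still has 4 valence electrons; Ca⁺ still has 1 valence electron; Si⁺ still has 3 valence electrons; Al⁺ still has 2 valence electrons.
All are still removing valence electrons, so compare the +1 ions as you would atoms: IE_2 generally rises across a period (higher Z_eff) and falls down a group (larger shell), subject to the usual subshell exceptions.
Valence configurations: N⁺ [He]2s²2p², Ca⁺ [Ar]4s¹, Si⁺ [Ne]3s²3p¹, Al⁺ [Ne]3s².
Si⁺ loses a lone 3p electron whereas Al⁺ must break into a filled 3s² pair, so IE_2(Al) > IE_2(Si) even though Si has the higher nuclear charge.
Tabulated IE_2 (kJ/mol): N 2856, Ca 1145, Si 1577, Al 1817.
Putting it together, IE_2: Ca < Si < Al < N.

N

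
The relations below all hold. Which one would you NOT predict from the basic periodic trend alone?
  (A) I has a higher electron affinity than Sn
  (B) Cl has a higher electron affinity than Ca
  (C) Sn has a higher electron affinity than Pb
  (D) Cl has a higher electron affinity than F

The general trend: electron affinity increases across a period and decreases down a group.
(A) I (period 5, group 17) vs Sn (period 5, group 14): the stated order agrees with the simple trend.
(B) Cl (period 3, group 17) vs Ca (period 4, group 2): the stated order agrees with the simple trend.
(C) Sn (period 5, group 14) vs Pb (period 6, group 14): the stated order agrees with the simple trend.
(D) Cl (period 3, group 17) vs F (period 2, group 17): the stated order contradicts the simple trend.
The exception is (D): F's small 2p subshell makes the incoming electron feel strong e⁻–e⁻ repulsion, so Cl actually releases more energy on gaining an electron.

(D)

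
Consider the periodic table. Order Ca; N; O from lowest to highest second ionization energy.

Consider each +1 ion: Ca⁺ still has 1 valence electron; N⁺ still has 4 valence electrons; O⁺ still has 5 valence electrons.
All are still removing valence electrons, so compare the +1 ions as you would atoms: IE_2 generally rises across a period (higher Z_eff) and falls down a group (larger shell), subject to the usual subshell exceptions.
Valence configurations: Ca⁺ [Ar]4s¹, N⁺ [He]2s²2p², O⁺ [He]2s²2p³.
Approximate IE_2 values (kJ/mol): Ca 1145, N 2856, O 3388.
So the second ionization energies run Ca < N < O.

Ca < N < O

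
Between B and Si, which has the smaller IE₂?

Si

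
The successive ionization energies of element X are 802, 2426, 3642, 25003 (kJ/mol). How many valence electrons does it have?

Look for the largest jump between consecutive ionization energies: IE4/IE3 ≈ 6.9, far larger than any earlier ratio.
That jump marks the point where a core electron is being removed. So the atom has 3 valence electrons.

3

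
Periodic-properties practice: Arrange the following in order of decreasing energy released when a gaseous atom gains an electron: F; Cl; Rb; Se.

Cl, F, Se, Rb

F is in period 2, group 17; Cl is in period 3, group 17; Se is in period 4, group 16; Rb is in period 5, group 1.
Atoms with high Z_eff and room in the valence shell (especially the halogens) have the most exothermic electron affinities.
Neither a single period nor a single group — weigh both effects.
Se > Rb: relative to Rb, both the across-period and down-group shifts push Se's electron affinity up.
F > Se: both effects reinforce here, so F is clearly the higher of the two.
Cl > F: this pair runs against the simple trend — see the exception note.
Note the exception: Cl has a higher electron affinity than F, contrary to the simple trend — F's small 2p subshell makes the incoming electron feel strong e⁻–e⁻ repulsion, so Cl actually releases more energy on gaining an electron.
For reference (kJ/mol): F 328, Cl 349, Se 195, Rb 47.
So from highest to lowest: Cl > F > Se > Rb.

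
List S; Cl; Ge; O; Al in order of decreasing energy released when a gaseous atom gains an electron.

Cl > S > O > Ge > Al

Adding an electron releases more energy for atoms nearer the top right (short of the noble gases).
Here both period and group differ, so the two effects have to be weighed against each other.
Ge > Al: period and group pull opposite ways; the across-period shift dominates (119 vs 42 kJ/mol).
O > Ge: both effects reinforce here, so O is clearly the higher of the two.
S > O: this pair runs against the simple trend — see the exception note.
Cl > S: Cl lies to the right of S in period 3, so the across-period effect alone puts Cl higher.
Note the exception: S has a higher electron affinity than O, contrary to the simple trend — the compact 2p subshell of O repels the added electron more than S's larger 3p does.
Approximate values (kJ/mol): O 141, Al 42, S 200, Cl 349, Ge 119.
So from highest to lowest: Cl > S > O > Ge > Al.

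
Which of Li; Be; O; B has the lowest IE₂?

Be

Consider each +1 ion: Li⁺ is the bare [He] core; Be⁺ still has 1 valence electron; O⁺ still has 5 valence electrons; B⁺ still has 2 valence electrons.
Breaking into a closed-shell core is much more expensive than removing a leftover valence electron — Li has the largest IE_2 here.
Valence configurations: Be⁺ [He]2s¹, O⁺ [He]2s²2p³, B⁺ [He]2s².
The numbers (kJ/mol): Li 7298, Be 1757, O 3388, B 2427.
Hence IE_2: Be < B < O < Li.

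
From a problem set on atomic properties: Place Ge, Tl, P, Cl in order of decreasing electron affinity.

Cl, Ge, P, Tl

P is in period 3, group 15; Cl is in period 3, group 17; Ge is in period 4, group 14; Tl is in period 6, group 13.
Adding an electron releases more energy for atoms nearer the top right (short of the noble gases).
Neither a single period nor a single group — weigh both effects.
P > Tl: both effects reinforce here, so P is clearly the higher of the two.
Ge > P: this pair runs against the simple trend — see the exception note.
Cl > Ge: relative to Ge, both the across-period and down-group shifts push Cl's electron affinity up.
Note the exception: Ge has a higher electron affinity than P, contrary to the simple trend — adding an electron to P's half-filled np³ subshell costs electron-pairing energy.
Approximate values (kJ/mol): P 72, Cl 349, Ge 119, Tl 19.
So from highest to lowest: Cl > Ge > P > Tl.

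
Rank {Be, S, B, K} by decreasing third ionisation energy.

Be > K > B > S

After 2 electrons have been removed, what remains? Be²⁺ is the bare [He] core; S²⁺ still has 4 valence electrons; B²⁺ still has 1 valence electron; K²⁺ is already 1 electron into the core.
Core electrons are held far more tightly than valence electrons, so K and Be top the IE_3 order.
Valence configurations: S²⁺ [Ne]3s²3p², B²⁺ [He]2s¹.
The numbers (kJ/mol): Be 14849, S 3357, B 3660, K 4420.
Putting it together, IE_3: S < B < K < Be.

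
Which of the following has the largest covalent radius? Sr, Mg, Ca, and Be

Be is in period 2, group 2; Mg is in period 3, group 2; Ca is in period 4, group 2; Sr is in period 5, group 2.
Radius decreases left→right (rising Z_eff, same n) and increases top→bottom (higher n).
All are in group 2, so atomic radius increases down the group.
The largest covalent radius among these belongs to Sr.

Sr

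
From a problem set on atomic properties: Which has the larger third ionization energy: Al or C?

C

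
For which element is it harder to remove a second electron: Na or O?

Consider each +1 ion: Na⁺ is the bare [Ne] core; O⁺ still has 5 valence electrons.
Breaking into a closed-shell core is much more expensive than removing a leftover valence electron — Na has the largest IE_2 here.
Approximate IE_2 values (kJ/mol): Na 4562, O 3388.
So the second ionization energies run O < Na.

Na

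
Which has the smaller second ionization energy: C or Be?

Be

IE_2 is the cost of taking one more electron from the +1 cation: C⁺ still has 3 valence electrons; Be⁺ still has 1 valence electron.
All are still removing valence electrons, so compare the +1 ions as you would atoms: IE_2 generally rises across a period (higher Z_eff) and falls down a group (larger shell), subject to the usual subshell exceptions.
Valence configurations: C⁺ [He]2s²2p¹, Be⁺ [He]2s¹.
Approximate IE_2 values (kJ/mol): C 2353, Be 1757.
Overall IE_2 order: Be < C.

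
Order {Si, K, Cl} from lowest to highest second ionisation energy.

After 1 electron has been removed, what remains? Si⁺ still has 3 valence electrons; K⁺ is the bare [Ar] core; Cl⁺ still has 6 valence electrons.
Core electrons are held far more tightly than valence electrons, so K tops the IE_2 order.
Valence configurations: Si⁺ [Ne]3s²3p¹, Cl⁺ [Ne]3s²3p⁴.
The numbers (kJ/mol): Si 1577, K 3052, Cl 2298.
Hence IE_2: Si < Cl < K.

Si < Cl < K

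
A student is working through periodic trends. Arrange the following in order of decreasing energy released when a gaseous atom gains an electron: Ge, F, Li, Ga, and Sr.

F > Ge > Li > Ga > Sr

Li is in period 2, group 1; F is in period 2, group 17; Ga is in period 4, group 13; Ge is in period 4, group 14; Sr is in period 5, group 2.
Electron affinity generally becomes more exothermic across a period toward the halogens and less exothermic down a group.
These span different periods and groups, so the two trends combine.
Ga > Sr: relative to Sr, both the across-period and down-group shifts push Ga's electron affinity up.
Li > Ga: period and group pull opposite ways; the down-group shift dominates (60 vs 29 kJ/mol).
Ge > Li: period and group pull opposite ways; the across-period shift dominates (119 vs 60 kJ/mol).
F > Ge: relative to Ge, both the across-period and down-group shifts push F's electron affinity up.
Tabulated electron affinity (kJ/mol): Li 60, F 328, Ga 29, Ge 119, Sr 5.
So from highest to lowest: F > Ge > Li > Ga > Sr.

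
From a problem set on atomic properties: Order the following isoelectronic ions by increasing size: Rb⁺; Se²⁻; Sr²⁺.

Sr²⁺ < Rb⁺ < Se²⁻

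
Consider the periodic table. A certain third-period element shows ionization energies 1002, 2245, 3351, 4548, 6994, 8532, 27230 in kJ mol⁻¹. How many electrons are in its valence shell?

6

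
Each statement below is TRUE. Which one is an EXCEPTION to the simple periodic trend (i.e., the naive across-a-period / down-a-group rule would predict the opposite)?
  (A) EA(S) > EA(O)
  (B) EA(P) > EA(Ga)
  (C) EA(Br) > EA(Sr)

The general trend: electron affinity increases across a period and decreases down a group.
(A) S (period 3, group 16) vs O (period 2, group 16): the stated order contradicts the simple trend.
(B) P (period 3, group 15) vs Ga (period 4, group 13): the stated order agrees with the simple trend.
(C) Br (period 4, group 17) vs Sr (period 5, group 2): the stated order agrees with the simple trend.
The exception is (A): the compact 2p subshell of O repels the added electron more than S's larger 3p does.

(A)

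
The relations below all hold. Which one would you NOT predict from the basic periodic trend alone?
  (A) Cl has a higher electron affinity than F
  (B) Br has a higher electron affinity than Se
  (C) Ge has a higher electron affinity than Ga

(A)

The general trend: electron affinity increases across a period and decreases down a group.
(A) Cl (period 3, group 17) vs F (period 2, group 17): the stated order contradicts the simple trend.
(B) Br (period 4, group 17) vs Se (period 4, group 16): the stated order agrees with the simple trend.
(C) Ge (period 4, group 14) vs Ga (period 4, group 13): the stated order agrees with the simple trend.
The exception is (A): F's small 2p subshell makes the incoming electron feel strong e⁻–e⁻ repulsion, so Cl actually releases more energy on gaining an electron.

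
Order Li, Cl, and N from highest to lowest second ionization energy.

After 1 electron has been removed, what remains? Li⁺ is the bare [He] core; Cl⁺ still has 6 valence electrons; N⁺ still has 4 valence electrons.
Breaking into a closed-shell core is much more expensive than removing a leftover valence electron — Li has the largest IE_2 here.
Valence configurations: Cl⁺ [Ne]3s²3p⁴, N⁺ [He]2s²2p².
The numbers (kJ/mol): Li 7298, Cl 2298, N 2856.
Hence IE_2: Cl < N < Li.

Li > N > Cl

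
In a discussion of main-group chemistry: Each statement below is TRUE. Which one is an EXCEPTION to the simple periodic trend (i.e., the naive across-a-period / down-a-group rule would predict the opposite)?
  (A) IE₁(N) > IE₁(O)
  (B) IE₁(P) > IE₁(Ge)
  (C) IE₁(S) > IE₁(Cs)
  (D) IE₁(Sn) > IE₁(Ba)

(A)

The general trend: IE₁ increases across a period and decreases down a group.
(A) N (period 2, group 15) vs O (period 2, group 16): the stated order contradicts the simple trend.
(B) P (period 3, group 15) vs Ge (period 4, group 14): the stated order agrees with the simple trend.
(C) S (period 3, group 16) vs Cs (period 6, group 1): the stated order agrees with the simple trend.
(D) Sn (period 5, group 14) vs Ba (period 6, group 2): the stated order agrees with the simple trend.
The exception is (A): pairing an electron in O's 2p⁴ costs repulsion energy, so O ionizes more easily than half-filled N (2p³).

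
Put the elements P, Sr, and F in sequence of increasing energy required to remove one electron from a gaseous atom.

Sr < P < F

Across a period the outer electron is held more tightly (higher IE₁); down a group it sits in a higher shell, more shielded, and comes off more easily.
Neither a single period nor a single group — weigh both effects.
P > Sr: relative to Sr, both the across-period and down-group shifts push P's first ionization energy up.
F > P: relative to P, both the across-period and down-group shifts push F's first ionization energy up.
Tabulated first ionization energy (kJ/mol): F 1681, P 1012, Sr 550.
So from lowest to highest: Sr < P < F.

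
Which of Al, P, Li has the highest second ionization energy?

The second ionization energy removes an electron from the +1 ion. For each element: Al⁺ still has 2 valence electrons; P⁺ still has 4 valence electrons; Li⁺ is the bare [He] core.
Pulling an electron out of a noble-gas core costs far more than removing a remaining valence electron, so Li sits at the high end of IE_2.
Valence configurations: Al⁺ [Ne]3s², P⁺ [Ne]3s²3p².
Tabulated IE_2 (kJ/mol): Al 1817, P 1907, Li 7298.
So the second ionization energies run Al < P < Li.

Li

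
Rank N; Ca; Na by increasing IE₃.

N < Ca < Na

Consider each +2 ion: N²⁺ still has 3 valence electrons; Ca²⁺ is the bare [Ar] core; Na²⁺ is already 1 electron into the core.
Core electrons are held far more tightly than valence electrons, so Ca and Na top the IE_3 order.
Tabulated IE_3 (kJ/mol): N 4578, Ca 4912, Na 6910.
Hence IE_3: N < Ca < Na.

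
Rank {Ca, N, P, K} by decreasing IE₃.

Ca > N > K > P

Consider each +2 ion: Ca²⁺ is the bare [Ar] core; N²⁺ still has 3 valence electrons; P²⁺ still has 3 valence electrons; K²⁺ is already 1 electron into the core.
Usually core removal costs more than valence removal, but here the competition is close: a tightly held n=2 valence electron can cost more to remove than an n=3 core electron, so the actual values have to decide it.
Valence configurations: N²⁺ [He]2s²2p¹, P²⁺ [Ne]3s²3p¹.
Tabulated IE_3 (kJ/mol): Ca 4912, N 4578, P 2914, K 4420.
Putting it together, IE_3: P < K < N < Ca.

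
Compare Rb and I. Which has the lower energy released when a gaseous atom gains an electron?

Rb

Rb is in period 5, group 1; I is in period 5, group 17.
Electron affinity generally becomes more exothermic across a period toward the halogens and less exothermic down a group.
All lie in period 5, so electron affinity increases left to right.
So Rb has the lower energy released when a gaseous atom gains an electron (Rb < I).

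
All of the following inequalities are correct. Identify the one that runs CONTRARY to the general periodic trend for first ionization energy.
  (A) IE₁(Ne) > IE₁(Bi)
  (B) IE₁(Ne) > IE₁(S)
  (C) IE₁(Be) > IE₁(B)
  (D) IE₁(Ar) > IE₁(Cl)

(C)

The general trend: first ionization energy increases across a period and decreases down a group.
(A) Ne (period 2, group 18) vs Bi (period 6, group 15): the stated order agrees with the simple trend.
(B) Ne (period 2, group 18) vs S (period 3, group 16): the stated order agrees with the simple trend.
(C) Be (period 2, group 2) vs B (period 2, group 13): the stated order contradicts the simple trend.
(D) Ar (period 3, group 18) vs Cl (period 3, group 17): the stated order agrees with the simple trend.
The exception is (C): removing B's lone 2p electron is easier than breaking Be's filled 2s².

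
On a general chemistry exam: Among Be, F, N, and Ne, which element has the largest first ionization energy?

Ne

Be is in period 2, group 2; N is in period 2, group 15; F is in period 2, group 17; Ne is in period 2, group 18.
IE₁ increases left→right with effective nuclear charge and decreases top→bottom as the valence shell moves farther out.
All lie in period 2, so first ionization energy increases left to right.
The largest first ionization energy among these belongs to Ne.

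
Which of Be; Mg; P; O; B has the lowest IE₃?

P

The third ionization energy removes an electron from the +2 ion. For each element: Be²⁺ is the bare [He] core; Mg²⁺ is the bare [Ne] core; P²⁺ still has 3 valence electrons; O²⁺ still has 4 valence electrons; B²⁺ still has 1 valence electron.
Core electrons are held far more tightly than valence electrons, so Mg and Be top the IE_3 order.
Valence configurations: P²⁺ [Ne]3s²3p¹, O²⁺ [He]2s²2p², B²⁺ [He]2s¹.
The numbers (kJ/mol): Be 14849, Mg 7733, P 2914, O 5300, B 3660.
Hence IE_3: P < B < O < Mg < Be.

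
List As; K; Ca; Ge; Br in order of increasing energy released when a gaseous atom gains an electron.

K is in period 4, group 1; Ca is in period 4, group 2; Ge is in period 4, group 14; As is in period 4, group 15; Br is in period 4, group 17.
Adding an electron releases more energy for atoms nearer the top right (short of the noble gases).
All lie in period 4; the across-period trend (electron affinity increases left to right) applies, with the exception below.
Note the exception: K has a higher electron affinity than Ca, contrary to the simple trend — adding an electron to Ca (ns²) has to open a new, higher-energy np subshell, which is unfavourable.
Note the exception: Ge has a higher electron affinity than As, contrary to the simple trend — adding an electron to As's half-filled 4p³ is unfavourable, so Ge (4p²) has the more exothermic EA.
For reference (kJ/mol): K 48, Ca 2, Ge 119, As 78, Br 325.
So from lowest to highest: Ca < K < As < Ge < Br.

Ca, K, As, Ge, Br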